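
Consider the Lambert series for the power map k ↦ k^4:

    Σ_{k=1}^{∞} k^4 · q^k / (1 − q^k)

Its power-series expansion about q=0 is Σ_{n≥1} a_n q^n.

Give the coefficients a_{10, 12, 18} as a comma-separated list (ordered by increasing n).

n=10: 1·10 2·5 5·2 10·1  f→[1+16+625+10000]=10642
[q^12] f(12)=20736,f(6)=1296,f(4)=256,f(3)=81,f(2)=16,f(1)=1 ⇒ 22386
q^18  k|18↦f(k): 1:1 2:16 3:81 6:1296 9:6561 18:104976  a_18=112931

10642, 22386, 112931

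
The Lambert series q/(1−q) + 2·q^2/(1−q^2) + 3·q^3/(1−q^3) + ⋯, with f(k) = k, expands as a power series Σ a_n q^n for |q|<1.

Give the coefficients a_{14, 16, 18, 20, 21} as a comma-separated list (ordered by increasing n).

q^14  k|14↦f(k): 14:14 7:7 2:2 1:1  a_14=24
[q^16] f(1)=1,f(2)=2,f(4)=4,f(8)=8,f(16)=16 ⇒ 31
d|18:{1,2,3,6,9,18}  Σf=1+2+3+6+9+18=39
q^20  k|20↦f(k): 1:1 2:2 4:4 5:5 10:10 20:20  a_20=42
d|21:{21,7,3,1}  Σf=21+7+3+1=32

24, 31, 39, 42, 32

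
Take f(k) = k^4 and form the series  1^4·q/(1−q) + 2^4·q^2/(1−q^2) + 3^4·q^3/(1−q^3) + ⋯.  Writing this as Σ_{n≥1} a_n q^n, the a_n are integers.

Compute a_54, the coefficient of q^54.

a_54 = 9147428

[q^54] f(54)=8503056,f(27)=531441,f(18)=104976,f(9)=6561,f(6)=1296,f(3)=81,f(2)=16,f(1)=1 ⇒ 9147428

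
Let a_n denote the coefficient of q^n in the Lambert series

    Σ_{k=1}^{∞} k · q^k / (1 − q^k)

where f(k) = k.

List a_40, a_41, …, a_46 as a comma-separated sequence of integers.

q^40  k|40↦f(k): 1:1 2:2 4:4 5:5 8:8 10:10 20:20 40:40  a_40=90
d|41:{1,41}  Σf=1+41=42
[q^42] f(42)=42,f(21)=21,f(14)=14,f(7)=7,f(6)=6,f(3)=3,f(2)=2,f(1)=1 ⇒ 96
d|43:{1,43}  Σf=1+43=44
[q^44] f(44)=44,f(22)=22,f(11)=11,f(4)=4,f(2)=2,f(1)=1 ⇒ 84
d|45:{1,3,5,9,15,45}  Σf=1+3+5+9+15+45=78
n=46: 1·46 2·23 23·2 46·1  f→[1+2+23+46]=72

90, 42, 96, 44, 84, 78, 72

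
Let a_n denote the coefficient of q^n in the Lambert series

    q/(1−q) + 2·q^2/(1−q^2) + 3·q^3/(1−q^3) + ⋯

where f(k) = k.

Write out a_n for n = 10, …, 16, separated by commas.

18, 12, 28, 14, 24, 24, 31

[q^10] f(1)=1,f(2)=2,f(5)=5,f(10)=10 ⇒ 18
[q^11] f(1)=1,f(11)=11 ⇒ 12
q^12  k|12↦f(k): 1:1 2:2 3:3 4:4 6:6 12:12  a_12=28
q^13  k|13↦f(k): 1:1 13:13  a_13=14
d|14:{14,7,2,1}  Σf=14+7+2+1=24
q^15  k|15↦f(k): 15:15 5:5 3:3 1:1  a_15=24
d|16:{1,2,4,8,16}  Σf=1+2+4+8+16=31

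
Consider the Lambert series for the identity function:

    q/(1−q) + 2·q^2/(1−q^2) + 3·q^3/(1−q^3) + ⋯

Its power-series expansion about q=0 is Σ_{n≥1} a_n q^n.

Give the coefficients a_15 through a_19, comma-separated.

24, 31, 18, 39, 20

n=15: 15·1 5·3 3·5 1·15  f→[15+5+3+1]=24
[q^16] f(16)=16,f(8)=8,f(4)=4,f(2)=2,f(1)=1 ⇒ 31
d|17:{17,1}  Σf=17+1=18
n=18: 1·18 2·9 3·6 6·3 9·2 18·1  f→[1+2+3+6+9+18]=39
n=19: 1·19 19·1  f→[1+19]=20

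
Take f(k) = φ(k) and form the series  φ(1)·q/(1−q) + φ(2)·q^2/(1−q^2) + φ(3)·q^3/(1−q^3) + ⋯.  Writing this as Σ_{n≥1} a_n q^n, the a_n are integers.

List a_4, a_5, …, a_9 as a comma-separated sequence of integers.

[q^4] φ(4)=2,φ(2)=1,φ(1)=1 ⇒ 4
[q^5] φ(5)=4,φ(1)=1 ⇒ 5
n=6: 1·6 2·3 3·2 6·1  φ→[1+1+2+2]=6
[q^7] φ(7)=6,φ(1)=1 ⇒ 7
[q^8] φ(1)=1,φ(2)=1,φ(4)=2,φ(8)=4 ⇒ 8
q^9  k|9↦φ(k): 1:1 3:2 9:6  a_9=9

4, 5, 6, 7, 8, 9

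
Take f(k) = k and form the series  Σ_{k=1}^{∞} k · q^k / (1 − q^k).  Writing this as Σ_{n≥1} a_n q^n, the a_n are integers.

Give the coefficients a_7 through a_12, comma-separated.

q^7  k|7↦f(k): 1:1 7:7  a_7=8
d|8:{8,4,2,1}  Σf=8+4+2+1=15
q^9  k|9↦f(k): 9:9 3:3 1:1  a_9=13
q^10  k|10↦f(k): 1:1 2:2 5:5 10:10  a_10=18
[q^11] f(11)=11,f(1)=1 ⇒ 12
q^12  k|12↦f(k): 1:1 2:2 3:3 4:4 6:6 12:12  a_12=28

8, 15, 13, 18, 12, 28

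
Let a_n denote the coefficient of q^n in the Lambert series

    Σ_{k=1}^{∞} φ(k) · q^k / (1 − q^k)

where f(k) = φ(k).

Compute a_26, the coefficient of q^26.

n=26: 26·1 13·2 2·13 1·26  φ→[12+12+1+1]=26

a_26 = 26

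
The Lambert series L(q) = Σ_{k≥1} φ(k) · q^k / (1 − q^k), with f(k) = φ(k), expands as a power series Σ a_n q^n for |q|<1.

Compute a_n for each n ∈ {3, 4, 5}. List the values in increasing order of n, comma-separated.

d|3:{3,1}  Σφ=2+1=3
[q^4] φ(4)=2,φ(2)=1,φ(1)=1 ⇒ 4
q^5  k|5↦φ(k): 5:4 1:1  a_5=5

3, 4, 5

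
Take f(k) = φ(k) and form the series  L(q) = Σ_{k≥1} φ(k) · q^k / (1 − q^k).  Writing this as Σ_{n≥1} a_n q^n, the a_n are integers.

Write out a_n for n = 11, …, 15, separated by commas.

[q^11] φ(11)=10,φ(1)=1 ⇒ 11
[q^12] φ(12)=4,φ(6)=2,φ(4)=2,φ(3)=2,φ(2)=1,φ(1)=1 ⇒ 12
[q^13] φ(13)=12,φ(1)=1 ⇒ 13
q^14  k|14↦φ(k): 1:1 2:1 7:6 14:6  a_14=14
q^15  k|15↦φ(k): 1:1 3:2 5:4 15:8  a_15=15

11, 12, 13, 14, 15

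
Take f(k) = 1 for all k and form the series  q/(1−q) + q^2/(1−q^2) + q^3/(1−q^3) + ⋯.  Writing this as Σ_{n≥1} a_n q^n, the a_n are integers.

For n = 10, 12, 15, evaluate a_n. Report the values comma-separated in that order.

4, 6, 4

d|10:{10,5,2,1}  Σf=1+1+1+1=4
n=12: 1·12 2·6 3·4 4·3 6·2 12·1  f→[1+1+1+1+1+1]=6
[q^15] f(1)=1,f(3)=1,f(5)=1,f(15)=1 ⇒ 4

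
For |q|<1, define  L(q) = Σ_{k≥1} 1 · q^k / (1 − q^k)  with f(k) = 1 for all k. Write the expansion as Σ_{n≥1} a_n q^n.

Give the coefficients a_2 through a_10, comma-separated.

q^2  k|2↦f(k): 1:1 2:1  a_2=2
d|3:{3,1}  Σf=1+1=2
n=4: 4·1 2·2 1·4  f→[1+1+1]=3
d|5:{1,5}  Σf=1+1=2
q^6  k|6↦f(k): 6:1 3:1 2:1 1:1  a_6=4
[q^7] f(1)=1,f(7)=1 ⇒ 2
d|8:{1,2,4,8}  Σf=1+1+1+1=4
n=9: 9·1 3·3 1·9  f→[1+1+1]=3
n=10: 10·1 5·2 2·5 1·10  f→[1+1+1+1]=4

2, 2, 3, 2, 4, 2, 4, 3, 4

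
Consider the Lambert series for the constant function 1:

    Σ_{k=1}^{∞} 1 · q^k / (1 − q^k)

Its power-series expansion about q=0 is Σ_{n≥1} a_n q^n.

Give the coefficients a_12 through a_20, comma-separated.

6, 2, 4, 4, 5, 2, 6, 2, 6

[q^12] f(1)=1,f(2)=1,f(3)=1,f(4)=1,f(6)=1,f(12)=1 ⇒ 6
[q^13] f(13)=1,f(1)=1 ⇒ 2
[q^14] f(1)=1,f(2)=1,f(7)=1,f(14)=1 ⇒ 4
n=15: 15·1 5·3 3·5 1·15  f→[1+1+1+1]=4
[q^16] f(1)=1,f(2)=1,f(4)=1,f(8)=1,f(16)=1 ⇒ 5
d|17:{1,17}  Σf=1+1=2
[q^18] f(18)=1,f(9)=1,f(6)=1,f(3)=1,f(2)=1,f(1)=1 ⇒ 6
d|19:{19,1}  Σf=1+1=2
[q^20] f(20)=1,f(10)=1,f(5)=1,f(4)=1,f(2)=1,f(1)=1 ⇒ 6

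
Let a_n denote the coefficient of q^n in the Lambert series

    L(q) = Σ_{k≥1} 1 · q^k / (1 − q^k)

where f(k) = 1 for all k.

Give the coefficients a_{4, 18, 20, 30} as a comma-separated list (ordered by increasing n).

3, 6, 6, 8

[q^4] f(4)=1,f(2)=1,f(1)=1 ⇒ 3
q^18  k|18↦f(k): 18:1 9:1 6:1 3:1 2:1 1:1  a_18=6
q^20  k|20↦f(k): 20:1 10:1 5:1 4:1 2:1 1:1  a_20=6
d|30:{30,15,10,6,5,3,2,1}  Σf=1+1+1+1+1+1+1+1=8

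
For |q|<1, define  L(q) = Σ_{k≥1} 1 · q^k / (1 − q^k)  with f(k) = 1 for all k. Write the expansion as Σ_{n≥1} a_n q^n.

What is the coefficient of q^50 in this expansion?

a_50 = 6

d|50:{1,2,5,10,25,50}  Σf=1+1+1+1+1+1=6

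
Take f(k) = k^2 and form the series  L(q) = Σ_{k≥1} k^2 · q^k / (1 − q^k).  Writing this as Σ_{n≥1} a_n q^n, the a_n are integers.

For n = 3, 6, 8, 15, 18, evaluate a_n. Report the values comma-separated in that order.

d|3:{1,3}  Σf=1+9=10
q^6  k|6↦f(k): 6:36 3:9 2:4 1:1  a_6=50
[q^8] f(8)=64,f(4)=16,f(2)=4,f(1)=1 ⇒ 85
q^15  k|15↦f(k): 15:225 5:25 3:9 1:1  a_15=260
n=18: 18·1 9·2 6·3 3·6 2·9 1·18  f→[324+81+36+9+4+1]=455

10, 50, 85, 260, 455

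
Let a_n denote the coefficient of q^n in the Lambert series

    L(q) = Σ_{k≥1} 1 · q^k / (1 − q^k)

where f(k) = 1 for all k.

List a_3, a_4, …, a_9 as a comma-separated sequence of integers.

d|3:{3,1}  Σf=1+1=2
d|4:{4,2,1}  Σf=1+1+1=3
n=5: 1·5 5·1  f→[1+1]=2
n=6: 6·1 3·2 2·3 1·6  f→[1+1+1+1]=4
d|7:{1,7}  Σf=1+1=2
n=8: 8·1 4·2 2·4 1·8  f→[1+1+1+1]=4
d|9:{1,3,9}  Σf=1+1+1=3

2, 3, 2, 4, 2, 4, 3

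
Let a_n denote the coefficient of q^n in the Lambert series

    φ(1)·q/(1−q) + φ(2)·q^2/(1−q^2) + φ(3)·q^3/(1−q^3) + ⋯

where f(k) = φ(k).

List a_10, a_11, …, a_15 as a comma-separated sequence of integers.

d|10:{10,5,2,1}  Σφ=4+4+1+1=10
[q^11] φ(1)=1,φ(11)=10 ⇒ 11
n=12: 1·12 2·6 3·4 4·3 6·2 12·1  φ→[1+1+2+2+2+4]=12
d|13:{13,1}  Σφ=12+1=13
q^14  k|14↦φ(k): 1:1 2:1 7:6 14:6  a_14=14
q^15  k|15↦φ(k): 1:1 3:2 5:4 15:8  a_15=15

10, 11, 12, 13, 14, 15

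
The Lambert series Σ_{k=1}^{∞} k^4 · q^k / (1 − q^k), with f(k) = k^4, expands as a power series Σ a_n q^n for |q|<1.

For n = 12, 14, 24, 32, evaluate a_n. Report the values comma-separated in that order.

d|12:{1,2,3,4,6,12}  Σf=1+16+81+256+1296+20736=22386
d|14:{1,2,7,14}  Σf=1+16+2401+38416=40834
d|24:{24,12,8,6,4,3,2,1}  Σf=331776+20736+4096+1296+256+81+16+1=358258
n=32: 1·32 2·16 4·8 8·4 16·2 32·1  f→[1+16+256+4096+65536+1048576]=1118481

22386, 40834, 358258, 1118481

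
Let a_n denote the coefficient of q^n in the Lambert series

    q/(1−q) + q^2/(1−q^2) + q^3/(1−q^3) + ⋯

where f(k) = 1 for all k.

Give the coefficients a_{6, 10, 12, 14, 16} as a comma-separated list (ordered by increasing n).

4, 4, 6, 4, 5

q^6  k|6↦f(k): 6:1 3:1 2:1 1:1  a_6=4
d|10:{10,5,2,1}  Σf=1+1+1+1=4
n=12: 1·12 2·6 3·4 4·3 6·2 12·1  f→[1+1+1+1+1+1]=6
[q^14] f(1)=1,f(2)=1,f(7)=1,f(14)=1 ⇒ 4
d|16:{16,8,4,2,1}  Σf=1+1+1+1+1=5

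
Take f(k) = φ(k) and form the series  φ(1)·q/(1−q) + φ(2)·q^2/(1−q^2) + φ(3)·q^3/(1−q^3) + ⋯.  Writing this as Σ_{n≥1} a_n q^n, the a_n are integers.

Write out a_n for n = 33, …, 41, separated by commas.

q^33  k|33↦φ(k): 1:1 3:2 11:10 33:20  a_33=33
n=34: 34·1 17·2 2·17 1·34  φ→[16+16+1+1]=34
[q^35] φ(35)=24,φ(7)=6,φ(5)=4,φ(1)=1 ⇒ 35
[q^36] φ(1)=1,φ(2)=1,φ(3)=2,φ(4)=2,φ(6)=2,φ(9)=6,φ(12)=4,φ(18)=6,φ(36)=12 ⇒ 36
n=37: 1·37 37·1  φ→[1+36]=37
[q^38] φ(1)=1,φ(2)=1,φ(19)=18,φ(38)=18 ⇒ 38
[q^39] φ(1)=1,φ(3)=2,φ(13)=12,φ(39)=24 ⇒ 39
q^40  k|40↦φ(k): 40:16 20:8 10:4 8:4 5:4 4:2 2:1 1:1  a_40=40
d|41:{1,41}  Σφ=1+40=41

33, 34, 35, 36, 37, 38, 39, 40, 41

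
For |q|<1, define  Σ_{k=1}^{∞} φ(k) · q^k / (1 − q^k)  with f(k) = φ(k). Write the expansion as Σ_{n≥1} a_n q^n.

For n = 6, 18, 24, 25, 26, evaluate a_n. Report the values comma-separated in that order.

n=6: 1·6 2·3 3·2 6·1  φ→[1+1+2+2]=6
n=18: 18·1 9·2 6·3 3·6 2·9 1·18  φ→[6+6+2+2+1+1]=18
d|24:{24,12,8,6,4,3,2,1}  Σφ=8+4+4+2+2+2+1+1=24
n=25: 1·25 5·5 25·1  φ→[1+4+20]=25
q^26  k|26↦φ(k): 26:12 13:12 2:1 1:1  a_26=26

6, 18, 24, 25, 26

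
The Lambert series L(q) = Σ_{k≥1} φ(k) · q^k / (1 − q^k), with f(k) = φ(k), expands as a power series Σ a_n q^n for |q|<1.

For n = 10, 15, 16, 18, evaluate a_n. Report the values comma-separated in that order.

n=10: 10·1 5·2 2·5 1·10  φ→[4+4+1+1]=10
d|15:{1,3,5,15}  Σφ=1+2+4+8=15
d|16:{16,8,4,2,1}  Σφ=8+4+2+1+1=16
[q^18] φ(18)=6,φ(9)=6,φ(6)=2,φ(3)=2,φ(2)=1,φ(1)=1 ⇒ 18

10, 15, 16, 18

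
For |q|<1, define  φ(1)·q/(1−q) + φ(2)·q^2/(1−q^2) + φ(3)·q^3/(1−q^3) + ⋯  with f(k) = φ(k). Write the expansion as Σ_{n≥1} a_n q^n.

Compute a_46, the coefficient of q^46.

d|46:{1,2,23,46}  Σφ=1+1+22+22=46

a_46 = 46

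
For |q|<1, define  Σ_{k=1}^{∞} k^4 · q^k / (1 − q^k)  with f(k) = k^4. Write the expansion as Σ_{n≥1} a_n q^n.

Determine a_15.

a_15 = 51332

d|15:{15,5,3,1}  Σf=50625+625+81+1=51332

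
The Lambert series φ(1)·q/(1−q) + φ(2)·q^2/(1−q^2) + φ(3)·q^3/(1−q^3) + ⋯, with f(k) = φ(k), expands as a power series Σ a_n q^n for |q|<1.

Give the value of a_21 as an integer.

q^21  k|21↦φ(k): 21:12 7:6 3:2 1:1  a_21=21

a_21 = 21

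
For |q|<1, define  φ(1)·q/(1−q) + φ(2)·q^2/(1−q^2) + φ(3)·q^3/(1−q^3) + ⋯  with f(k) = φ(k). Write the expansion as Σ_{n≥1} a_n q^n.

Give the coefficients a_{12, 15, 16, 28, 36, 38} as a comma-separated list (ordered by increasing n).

n=12: 1·12 2·6 3·4 4·3 6·2 12·1  φ→[1+1+2+2+2+4]=12
[q^15] φ(15)=8,φ(5)=4,φ(3)=2,φ(1)=1 ⇒ 15
n=16: 1·16 2·8 4·4 8·2 16·1  φ→[1+1+2+4+8]=16
q^28  k|28↦φ(k): 28:12 14:6 7:6 4:2 2:1 1:1  a_28=28
[q^36] φ(36)=12,φ(18)=6,φ(12)=4,φ(9)=6,φ(6)=2,φ(4)=2,φ(3)=2,φ(2)=1,φ(1)=1 ⇒ 36
[q^38] φ(1)=1,φ(2)=1,φ(19)=18,φ(38)=18 ⇒ 38

12, 15, 16, 28, 36, 38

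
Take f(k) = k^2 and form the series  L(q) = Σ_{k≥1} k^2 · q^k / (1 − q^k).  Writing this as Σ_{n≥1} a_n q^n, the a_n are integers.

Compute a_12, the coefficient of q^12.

a_12 = 210

[q^12] f(12)=144,f(6)=36,f(4)=16,f(3)=9,f(2)=4,f(1)=1 ⇒ 210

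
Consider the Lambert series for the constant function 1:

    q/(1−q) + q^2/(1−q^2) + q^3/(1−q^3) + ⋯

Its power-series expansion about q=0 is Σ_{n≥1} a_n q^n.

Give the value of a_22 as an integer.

a_22 = 4

n=22: 1·22 2·11 11·2 22·1  f→[1+1+1+1]=4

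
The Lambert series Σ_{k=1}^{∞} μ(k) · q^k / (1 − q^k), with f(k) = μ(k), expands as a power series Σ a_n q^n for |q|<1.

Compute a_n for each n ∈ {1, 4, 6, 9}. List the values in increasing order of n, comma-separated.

1, 0, 0, 0

n=1: 1·1  μ→[1]=1
n=4: 4·1 2·2 1·4  μ→[0+(-1)+1]=0
n=6: 1·6 2·3 3·2 6·1  μ→[1+(-1)+(-1)+1]=0
q^9  k|9↦μ(k): 1:1 3:-1 9:0  a_9=0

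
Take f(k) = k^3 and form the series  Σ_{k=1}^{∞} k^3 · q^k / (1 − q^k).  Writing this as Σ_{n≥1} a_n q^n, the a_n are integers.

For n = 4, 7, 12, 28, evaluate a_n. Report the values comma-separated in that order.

73, 344, 2044, 25112

q^4  k|4↦f(k): 4:64 2:8 1:1  a_4=73
d|7:{7,1}  Σf=343+1=344
[q^12] f(1)=1,f(2)=8,f(3)=27,f(4)=64,f(6)=216,f(12)=1728 ⇒ 2044
d|28:{28,14,7,4,2,1}  Σf=21952+2744+343+64+8+1=25112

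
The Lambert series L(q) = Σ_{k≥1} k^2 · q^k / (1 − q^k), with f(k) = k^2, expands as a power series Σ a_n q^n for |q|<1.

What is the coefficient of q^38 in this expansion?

a_38 = 1810

d|38:{38,19,2,1}  Σf=1444+361+4+1=1810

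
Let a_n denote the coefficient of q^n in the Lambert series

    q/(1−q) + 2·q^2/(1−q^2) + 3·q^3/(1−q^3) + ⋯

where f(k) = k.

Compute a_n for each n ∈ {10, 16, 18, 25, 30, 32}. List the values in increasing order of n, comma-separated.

18, 31, 39, 31, 72, 63

q^10  k|10↦f(k): 10:10 5:5 2:2 1:1  a_10=18
q^16  k|16↦f(k): 1:1 2:2 4:4 8:8 16:16  a_16=31
n=18: 18·1 9·2 6·3 3·6 2·9 1·18  f→[18+9+6+3+2+1]=39
n=25: 1·25 5·5 25·1  f→[1+5+25]=31
n=30: 1·30 2·15 3·10 5·6 6·5 10·3 15·2 30·1  f→[1+2+3+5+6+10+15+30]=72
d|32:{32,16,8,4,2,1}  Σf=32+16+8+4+2+1=63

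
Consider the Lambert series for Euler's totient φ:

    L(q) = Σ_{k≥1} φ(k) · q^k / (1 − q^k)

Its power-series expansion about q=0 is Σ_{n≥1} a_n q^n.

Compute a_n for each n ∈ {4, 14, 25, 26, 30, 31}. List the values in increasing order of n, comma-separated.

n=4: 4·1 2·2 1·4  φ→[2+1+1]=4
n=14: 14·1 7·2 2·7 1·14  φ→[6+6+1+1]=14
q^25  k|25↦φ(k): 1:1 5:4 25:20  a_25=25
n=26: 26·1 13·2 2·13 1·26  φ→[12+12+1+1]=26
n=30: 1·30 2·15 3·10 5·6 6·5 10·3 15·2 30·1  φ→[1+1+2+4+2+4+8+8]=30
n=31: 1·31 31·1  φ→[1+30]=31

4, 14, 25, 26, 30, 31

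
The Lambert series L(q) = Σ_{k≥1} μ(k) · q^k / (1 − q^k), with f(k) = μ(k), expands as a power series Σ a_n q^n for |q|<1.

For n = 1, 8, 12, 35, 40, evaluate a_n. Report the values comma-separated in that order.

1, 0, 0, 0, 0

d|1:{1}  Σμ=1=1
n=8: 1·8 2·4 4·2 8·1  μ→[1+(-1)+0+0]=0
n=12: 1·12 2·6 3·4 4·3 6·2 12·1  μ→[1+(-1)+(-1)+0+1+0]=0
q^35  k|35↦μ(k): 1:1 5:-1 7:-1 35:1  a_35=0
n=40: 40·1 20·2 10·4 8·5 5·8 4·10 2·20 1·40  μ→[0+0+1+0+(-1)+0+(-1)+1]=0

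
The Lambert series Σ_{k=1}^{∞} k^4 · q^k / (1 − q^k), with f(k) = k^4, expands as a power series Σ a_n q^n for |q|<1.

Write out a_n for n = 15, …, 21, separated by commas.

51332, 69905, 83522, 112931, 130322, 170898, 196964

q^15  k|15↦f(k): 15:50625 5:625 3:81 1:1  a_15=51332
[q^16] f(16)=65536,f(8)=4096,f(4)=256,f(2)=16,f(1)=1 ⇒ 69905
q^17  k|17↦f(k): 1:1 17:83521  a_17=83522
[q^18] f(18)=104976,f(9)=6561,f(6)=1296,f(3)=81,f(2)=16,f(1)=1 ⇒ 112931
d|19:{1,19}  Σf=1+130321=130322
[q^20] f(20)=160000,f(10)=10000,f(5)=625,f(4)=256,f(2)=16,f(1)=1 ⇒ 170898
n=21: 1·21 3·7 7·3 21·1  f→[1+81+2401+194481]=196964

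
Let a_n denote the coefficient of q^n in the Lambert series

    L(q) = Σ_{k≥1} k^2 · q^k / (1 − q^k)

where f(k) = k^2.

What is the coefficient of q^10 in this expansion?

d|10:{10,5,2,1}  Σf=100+25+4+1=130

a_10 = 130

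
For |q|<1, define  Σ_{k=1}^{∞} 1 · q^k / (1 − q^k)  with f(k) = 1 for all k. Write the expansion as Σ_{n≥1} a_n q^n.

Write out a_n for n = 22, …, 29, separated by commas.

n=22: 1·22 2·11 11·2 22·1  f→[1+1+1+1]=4
q^23  k|23↦f(k): 1:1 23:1  a_23=2
q^24  k|24↦f(k): 1:1 2:1 3:1 4:1 6:1 8:1 12:1 24:1  a_24=8
n=25: 1·25 5·5 25·1  f→[1+1+1]=3
[q^26] f(1)=1,f(2)=1,f(13)=1,f(26)=1 ⇒ 4
d|27:{27,9,3,1}  Σf=1+1+1+1=4
d|28:{28,14,7,4,2,1}  Σf=1+1+1+1+1+1=6
d|29:{1,29}  Σf=1+1=2

4, 2, 8, 3, 4, 4, 6, 2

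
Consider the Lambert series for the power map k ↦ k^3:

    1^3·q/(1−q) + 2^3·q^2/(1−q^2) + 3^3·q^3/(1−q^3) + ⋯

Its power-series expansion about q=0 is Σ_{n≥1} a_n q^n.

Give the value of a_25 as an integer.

d|25:{1,5,25}  Σf=1+125+15625=15751

a_25 = 15751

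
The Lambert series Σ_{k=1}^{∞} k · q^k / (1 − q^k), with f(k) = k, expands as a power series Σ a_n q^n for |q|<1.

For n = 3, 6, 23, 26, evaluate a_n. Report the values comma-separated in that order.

4, 12, 24, 42

[q^3] f(1)=1,f(3)=3 ⇒ 4
n=6: 1·6 2·3 3·2 6·1  f→[1+2+3+6]=12
n=23: 23·1 1·23  f→[23+1]=24
n=26: 26·1 13·2 2·13 1·26  f→[26+13+2+1]=42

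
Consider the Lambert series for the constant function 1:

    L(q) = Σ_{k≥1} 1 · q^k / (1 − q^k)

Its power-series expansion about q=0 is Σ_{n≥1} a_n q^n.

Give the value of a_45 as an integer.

[q^45] f(1)=1,f(3)=1,f(5)=1,f(9)=1,f(15)=1,f(45)=1 ⇒ 6

a_45 = 6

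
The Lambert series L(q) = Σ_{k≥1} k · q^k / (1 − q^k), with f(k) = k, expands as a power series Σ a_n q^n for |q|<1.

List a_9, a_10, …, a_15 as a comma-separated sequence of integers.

13, 18, 12, 28, 14, 24, 24

q^9  k|9↦f(k): 1:1 3:3 9:9  a_9=13
n=10: 1·10 2·5 5·2 10·1  f→[1+2+5+10]=18
n=11: 1·11 11·1  f→[1+11]=12
[q^12] f(12)=12,f(6)=6,f(4)=4,f(3)=3,f(2)=2,f(1)=1 ⇒ 28
q^13  k|13↦f(k): 1:1 13:13  a_13=14
[q^14] f(1)=1,f(2)=2,f(7)=7,f(14)=14 ⇒ 24
d|15:{15,5,3,1}  Σf=15+5+3+1=24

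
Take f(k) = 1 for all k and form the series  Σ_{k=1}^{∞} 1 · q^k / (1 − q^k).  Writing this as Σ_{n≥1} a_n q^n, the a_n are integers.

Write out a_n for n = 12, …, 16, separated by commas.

d|12:{12,6,4,3,2,1}  Σf=1+1+1+1+1+1=6
[q^13] f(13)=1,f(1)=1 ⇒ 2
d|14:{14,7,2,1}  Σf=1+1+1+1=4
q^15  k|15↦f(k): 15:1 5:1 3:1 1:1  a_15=4
n=16: 1·16 2·8 4·4 8·2 16·1  f→[1+1+1+1+1]=5

6, 2, 4, 4, 5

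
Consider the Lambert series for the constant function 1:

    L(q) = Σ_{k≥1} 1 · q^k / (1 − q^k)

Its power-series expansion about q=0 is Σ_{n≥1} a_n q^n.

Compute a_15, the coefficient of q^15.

n=15: 15·1 5·3 3·5 1·15  f→[1+1+1+1]=4

a_15 = 4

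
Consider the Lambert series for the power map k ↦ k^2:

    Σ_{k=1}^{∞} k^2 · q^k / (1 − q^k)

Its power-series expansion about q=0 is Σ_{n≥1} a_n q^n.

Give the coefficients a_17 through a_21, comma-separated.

n=17: 1·17 17·1  f→[1+289]=290
q^18  k|18↦f(k): 1:1 2:4 3:9 6:36 9:81 18:324  a_18=455
n=19: 19·1 1·19  f→[361+1]=362
[q^20] f(20)=400,f(10)=100,f(5)=25,f(4)=16,f(2)=4,f(1)=1 ⇒ 546
q^21  k|21↦f(k): 21:441 7:49 3:9 1:1  a_21=500

290, 455, 362, 546, 500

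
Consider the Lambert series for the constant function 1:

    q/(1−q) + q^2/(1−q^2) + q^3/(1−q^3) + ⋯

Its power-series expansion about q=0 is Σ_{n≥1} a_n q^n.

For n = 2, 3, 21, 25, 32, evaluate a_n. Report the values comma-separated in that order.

2, 2, 4, 3, 6

[q^2] f(1)=1,f(2)=1 ⇒ 2
n=3: 3·1 1·3  f→[1+1]=2
d|21:{1,3,7,21}  Σf=1+1+1+1=4
n=25: 1·25 5·5 25·1  f→[1+1+1]=3
[q^32] f(1)=1,f(2)=1,f(4)=1,f(8)=1,f(16)=1,f(32)=1 ⇒ 6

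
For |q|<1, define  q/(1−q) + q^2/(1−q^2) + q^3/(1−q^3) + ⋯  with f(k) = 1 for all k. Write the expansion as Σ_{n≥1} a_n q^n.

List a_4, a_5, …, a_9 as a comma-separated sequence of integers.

n=4: 1·4 2·2 4·1  f→[1+1+1]=3
q^5  k|5↦f(k): 1:1 5:1  a_5=2
q^6  k|6↦f(k): 6:1 3:1 2:1 1:1  a_6=4
q^7  k|7↦f(k): 1:1 7:1  a_7=2
q^8  k|8↦f(k): 8:1 4:1 2:1 1:1  a_8=4
d|9:{1,3,9}  Σf=1+1+1=3

3, 2, 4, 2, 4, 3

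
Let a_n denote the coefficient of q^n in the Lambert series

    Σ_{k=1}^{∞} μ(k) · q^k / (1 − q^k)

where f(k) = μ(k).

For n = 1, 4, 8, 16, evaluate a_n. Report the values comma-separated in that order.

1, 0, 0, 0

q^1  k|1↦μ(k): 1:1  a_1=1
n=4: 1·4 2·2 4·1  μ→[1+(-1)+0]=0
[q^8] μ(1)=1,μ(2)=-1,μ(4)=0,μ(8)=0 ⇒ 0
q^16  k|16↦μ(k): 1:1 2:-1 4:0 8:0 16:0  a_16=0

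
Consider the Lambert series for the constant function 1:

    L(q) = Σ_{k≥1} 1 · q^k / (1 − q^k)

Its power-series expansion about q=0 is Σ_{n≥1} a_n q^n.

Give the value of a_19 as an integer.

a_19 = 2

d|19:{1,19}  Σf=1+1=2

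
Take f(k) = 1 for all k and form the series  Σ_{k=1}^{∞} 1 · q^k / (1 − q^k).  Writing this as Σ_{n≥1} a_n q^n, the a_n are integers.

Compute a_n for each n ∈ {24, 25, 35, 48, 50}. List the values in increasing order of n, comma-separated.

d|24:{24,12,8,6,4,3,2,1}  Σf=1+1+1+1+1+1+1+1=8
[q^25] f(1)=1,f(5)=1,f(25)=1 ⇒ 3
q^35  k|35↦f(k): 35:1 7:1 5:1 1:1  a_35=4
n=48: 48·1 24·2 16·3 12·4 8·6 6·8 4·12 3·16 2·24 1·48  f→[1+1+1+1+1+1+1+1+1+1]=10
n=50: 1·50 2·25 5·10 10·5 25·2 50·1  f→[1+1+1+1+1+1]=6

8, 3, 4, 10, 6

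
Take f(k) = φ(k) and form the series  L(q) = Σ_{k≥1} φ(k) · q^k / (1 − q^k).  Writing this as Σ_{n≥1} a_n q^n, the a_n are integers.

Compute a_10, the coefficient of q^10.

d|10:{10,5,2,1}  Σφ=4+4+1+1=10

a_10 = 10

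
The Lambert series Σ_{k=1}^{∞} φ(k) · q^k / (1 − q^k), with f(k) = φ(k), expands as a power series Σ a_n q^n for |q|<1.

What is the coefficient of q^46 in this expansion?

q^46  k|46↦φ(k): 46:22 23:22 2:1 1:1  a_46=46

a_46 = 46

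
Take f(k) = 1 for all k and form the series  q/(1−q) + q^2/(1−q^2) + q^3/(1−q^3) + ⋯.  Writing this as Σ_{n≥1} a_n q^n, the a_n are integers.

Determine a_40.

a_40 = 8

q^40  k|40↦f(k): 1:1 2:1 4:1 5:1 8:1 10:1 20:1 40:1  a_40=8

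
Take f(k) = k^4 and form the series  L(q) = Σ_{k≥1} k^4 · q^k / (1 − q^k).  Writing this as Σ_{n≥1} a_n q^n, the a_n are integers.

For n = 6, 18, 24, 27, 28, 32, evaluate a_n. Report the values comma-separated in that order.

[q^6] f(6)=1296,f(3)=81,f(2)=16,f(1)=1 ⇒ 1394
q^18  k|18↦f(k): 18:104976 9:6561 6:1296 3:81 2:16 1:1  a_18=112931
n=24: 1·24 2·12 3·8 4·6 6·4 8·3 12·2 24·1  f→[1+16+81+256+1296+4096+20736+331776]=358258
d|27:{1,3,9,27}  Σf=1+81+6561+531441=538084
[q^28] f(1)=1,f(2)=16,f(4)=256,f(7)=2401,f(14)=38416,f(28)=614656 ⇒ 655746
q^32  k|32↦f(k): 32:1048576 16:65536 8:4096 4:256 2:16 1:1  a_32=1118481

1394, 112931, 358258, 538084, 655746, 1118481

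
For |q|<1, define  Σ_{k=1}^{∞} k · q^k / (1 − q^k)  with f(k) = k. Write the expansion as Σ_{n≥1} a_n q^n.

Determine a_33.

a_33 = 48

[q^33] f(33)=33,f(11)=11,f(3)=3,f(1)=1 ⇒ 48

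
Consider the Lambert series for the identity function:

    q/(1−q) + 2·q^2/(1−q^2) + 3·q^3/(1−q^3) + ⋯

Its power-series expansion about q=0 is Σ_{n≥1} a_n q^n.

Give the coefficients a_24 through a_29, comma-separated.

60, 31, 42, 40, 56, 30

q^24  k|24↦f(k): 24:24 12:12 8:8 6:6 4:4 3:3 2:2 1:1  a_24=60
d|25:{25,5,1}  Σf=25+5+1=31
[q^26] f(1)=1,f(2)=2,f(13)=13,f(26)=26 ⇒ 42
n=27: 27·1 9·3 3·9 1·27  f→[27+9+3+1]=40
[q^28] f(1)=1,f(2)=2,f(4)=4,f(7)=7,f(14)=14,f(28)=28 ⇒ 56
d|29:{1,29}  Σf=1+29=30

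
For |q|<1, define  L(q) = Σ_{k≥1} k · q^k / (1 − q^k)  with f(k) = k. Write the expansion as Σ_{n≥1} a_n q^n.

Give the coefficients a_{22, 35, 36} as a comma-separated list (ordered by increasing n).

q^22  k|22↦f(k): 22:22 11:11 2:2 1:1  a_22=36
d|35:{1,5,7,35}  Σf=1+5+7+35=48
[q^36] f(1)=1,f(2)=2,f(3)=3,f(4)=4,f(6)=6,f(9)=9,f(12)=12,f(18)=18,f(36)=36 ⇒ 91

36, 48, 91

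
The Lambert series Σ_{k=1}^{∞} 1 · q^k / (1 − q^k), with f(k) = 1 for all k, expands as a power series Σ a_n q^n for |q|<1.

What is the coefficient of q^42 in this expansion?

a_42 = 8

[q^42] f(42)=1,f(21)=1,f(14)=1,f(7)=1,f(6)=1,f(3)=1,f(2)=1,f(1)=1 ⇒ 8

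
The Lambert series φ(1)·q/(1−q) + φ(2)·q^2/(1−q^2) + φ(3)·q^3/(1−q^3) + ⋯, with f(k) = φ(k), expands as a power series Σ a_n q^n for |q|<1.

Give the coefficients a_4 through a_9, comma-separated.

d|4:{4,2,1}  Σφ=2+1+1=4
n=5: 5·1 1·5  φ→[4+1]=5
[q^6] φ(6)=2,φ(3)=2,φ(2)=1,φ(1)=1 ⇒ 6
q^7  k|7↦φ(k): 1:1 7:6  a_7=7
d|8:{8,4,2,1}  Σφ=4+2+1+1=8
d|9:{9,3,1}  Σφ=6+2+1=9

4, 5, 6, 7, 8, 9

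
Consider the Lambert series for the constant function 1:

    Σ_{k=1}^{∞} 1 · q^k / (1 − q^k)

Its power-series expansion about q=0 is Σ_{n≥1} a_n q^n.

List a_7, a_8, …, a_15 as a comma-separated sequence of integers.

2, 4, 3, 4, 2, 6, 2, 4, 4

n=7: 1·7 7·1  f→[1+1]=2
n=8: 1·8 2·4 4·2 8·1  f→[1+1+1+1]=4
q^9  k|9↦f(k): 1:1 3:1 9:1  a_9=3
n=10: 10·1 5·2 2·5 1·10  f→[1+1+1+1]=4
[q^11] f(11)=1,f(1)=1 ⇒ 2
n=12: 12·1 6·2 4·3 3·4 2·6 1·12  f→[1+1+1+1+1+1]=6
n=13: 1·13 13·1  f→[1+1]=2
q^14  k|14↦f(k): 14:1 7:1 2:1 1:1  a_14=4
d|15:{15,5,3,1}  Σf=1+1+1+1=4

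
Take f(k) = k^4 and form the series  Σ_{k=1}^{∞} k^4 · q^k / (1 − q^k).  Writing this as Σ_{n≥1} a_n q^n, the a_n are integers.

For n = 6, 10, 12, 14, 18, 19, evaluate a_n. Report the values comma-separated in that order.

[q^6] f(6)=1296,f(3)=81,f(2)=16,f(1)=1 ⇒ 1394
q^10  k|10↦f(k): 1:1 2:16 5:625 10:10000  a_10=10642
q^12  k|12↦f(k): 1:1 2:16 3:81 4:256 6:1296 12:20736  a_12=22386
n=14: 14·1 7·2 2·7 1·14  f→[38416+2401+16+1]=40834
n=18: 1·18 2·9 3·6 6·3 9·2 18·1  f→[1+16+81+1296+6561+104976]=112931
n=19: 1·19 19·1  f→[1+130321]=130322

1394, 10642, 22386, 40834, 112931, 130322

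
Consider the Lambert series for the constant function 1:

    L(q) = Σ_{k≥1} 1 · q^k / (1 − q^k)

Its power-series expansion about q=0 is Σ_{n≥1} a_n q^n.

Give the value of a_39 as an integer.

a_39 = 4

q^39  k|39↦f(k): 39:1 13:1 3:1 1:1  a_39=4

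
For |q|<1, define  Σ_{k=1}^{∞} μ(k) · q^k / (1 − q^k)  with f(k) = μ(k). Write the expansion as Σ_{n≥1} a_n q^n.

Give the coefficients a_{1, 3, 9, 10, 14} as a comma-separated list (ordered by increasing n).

1, 0, 0, 0, 0

n=1: 1·1  μ→[1]=1
[q^3] μ(3)=-1,μ(1)=1 ⇒ 0
[q^9] μ(9)=0,μ(3)=-1,μ(1)=1 ⇒ 0
d|10:{1,2,5,10}  Σμ=1+(-1)+(-1)+1=0
q^14  k|14↦μ(k): 1:1 2:-1 7:-1 14:1  a_14=0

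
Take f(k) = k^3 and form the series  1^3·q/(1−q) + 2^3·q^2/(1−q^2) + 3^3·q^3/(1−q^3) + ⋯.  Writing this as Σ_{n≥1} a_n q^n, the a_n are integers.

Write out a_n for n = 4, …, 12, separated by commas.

q^4  k|4↦f(k): 1:1 2:8 4:64  a_4=73
[q^5] f(5)=125,f(1)=1 ⇒ 126
n=6: 6·1 3·2 2·3 1·6  f→[216+27+8+1]=252
n=7: 1·7 7·1  f→[1+343]=344
[q^8] f(8)=512,f(4)=64,f(2)=8,f(1)=1 ⇒ 585
n=9: 1·9 3·3 9·1  f→[1+27+729]=757
[q^10] f(1)=1,f(2)=8,f(5)=125,f(10)=1000 ⇒ 1134
q^11  k|11↦f(k): 1:1 11:1331  a_11=1332
[q^12] f(1)=1,f(2)=8,f(3)=27,f(4)=64,f(6)=216,f(12)=1728 ⇒ 2044

73, 126, 252, 344, 585, 757, 1134, 1332, 2044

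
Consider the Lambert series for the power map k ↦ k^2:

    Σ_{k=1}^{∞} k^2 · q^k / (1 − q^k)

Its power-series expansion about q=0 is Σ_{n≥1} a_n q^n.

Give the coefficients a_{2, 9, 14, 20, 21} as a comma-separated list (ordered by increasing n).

n=2: 1·2 2·1  f→[1+4]=5
n=9: 9·1 3·3 1·9  f→[81+9+1]=91
q^14  k|14↦f(k): 14:196 7:49 2:4 1:1  a_14=250
[q^20] f(20)=400,f(10)=100,f(5)=25,f(4)=16,f(2)=4,f(1)=1 ⇒ 546
n=21: 21·1 7·3 3·7 1·21  f→[441+49+9+1]=500

5, 91, 250, 546, 500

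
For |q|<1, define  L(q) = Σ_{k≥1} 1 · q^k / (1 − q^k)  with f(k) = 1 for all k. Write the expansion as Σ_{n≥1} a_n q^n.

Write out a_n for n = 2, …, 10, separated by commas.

[q^2] f(2)=1,f(1)=1 ⇒ 2
[q^3] f(1)=1,f(3)=1 ⇒ 2
n=4: 1·4 2·2 4·1  f→[1+1+1]=3
n=5: 5·1 1·5  f→[1+1]=2
[q^6] f(6)=1,f(3)=1,f(2)=1,f(1)=1 ⇒ 4
q^7  k|7↦f(k): 1:1 7:1  a_7=2
d|8:{8,4,2,1}  Σf=1+1+1+1=4
q^9  k|9↦f(k): 1:1 3:1 9:1  a_9=3
q^10  k|10↦f(k): 10:1 5:1 2:1 1:1  a_10=4

2, 2, 3, 2, 4, 2, 4, 3, 4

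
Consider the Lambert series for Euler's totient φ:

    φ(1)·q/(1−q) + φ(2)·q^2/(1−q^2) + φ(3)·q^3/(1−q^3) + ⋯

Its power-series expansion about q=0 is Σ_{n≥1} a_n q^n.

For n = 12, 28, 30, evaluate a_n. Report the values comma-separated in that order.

n=12: 1·12 2·6 3·4 4·3 6·2 12·1  φ→[1+1+2+2+2+4]=12
[q^28] φ(28)=12,φ(14)=6,φ(7)=6,φ(4)=2,φ(2)=1,φ(1)=1 ⇒ 28
q^30  k|30↦φ(k): 1:1 2:1 3:2 5:4 6:2 10:4 15:8 30:8  a_30=30

12, 28, 30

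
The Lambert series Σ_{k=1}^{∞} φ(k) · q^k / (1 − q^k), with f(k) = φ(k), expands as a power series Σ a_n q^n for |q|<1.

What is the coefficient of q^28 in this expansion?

[q^28] φ(1)=1,φ(2)=1,φ(4)=2,φ(7)=6,φ(14)=6,φ(28)=12 ⇒ 28

a_28 = 28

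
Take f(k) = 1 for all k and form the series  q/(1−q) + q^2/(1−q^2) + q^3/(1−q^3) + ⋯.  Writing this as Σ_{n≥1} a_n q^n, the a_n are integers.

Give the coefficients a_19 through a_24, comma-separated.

2, 6, 4, 4, 2, 8

n=19: 19·1 1·19  f→[1+1]=2
[q^20] f(20)=1,f(10)=1,f(5)=1,f(4)=1,f(2)=1,f(1)=1 ⇒ 6
n=21: 21·1 7·3 3·7 1·21  f→[1+1+1+1]=4
n=22: 22·1 11·2 2·11 1·22  f→[1+1+1+1]=4
n=23: 23·1 1·23  f→[1+1]=2
n=24: 1·24 2·12 3·8 4·6 6·4 8·3 12·2 24·1  f→[1+1+1+1+1+1+1+1]=8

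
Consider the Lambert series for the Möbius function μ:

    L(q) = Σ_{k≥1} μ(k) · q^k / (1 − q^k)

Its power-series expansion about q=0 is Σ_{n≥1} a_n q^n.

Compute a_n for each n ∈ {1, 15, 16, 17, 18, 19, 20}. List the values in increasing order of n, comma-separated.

1, 0, 0, 0, 0, 0, 0

q^1  k|1↦μ(k): 1:1  a_1=1
[q^15] μ(1)=1,μ(3)=-1,μ(5)=-1,μ(15)=1 ⇒ 0
q^16  k|16↦μ(k): 16:0 8:0 4:0 2:-1 1:1  a_16=0
[q^17] μ(17)=-1,μ(1)=1 ⇒ 0
d|18:{1,2,3,6,9,18}  Σμ=1+(-1)+(-1)+1+0+0=0
[q^19] μ(1)=1,μ(19)=-1 ⇒ 0
d|20:{20,10,5,4,2,1}  Σμ=0+1+(-1)+0+(-1)+1=0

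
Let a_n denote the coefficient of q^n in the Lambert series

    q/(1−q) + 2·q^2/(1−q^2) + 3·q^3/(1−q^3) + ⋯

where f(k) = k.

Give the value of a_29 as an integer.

a_29 = 30

d|29:{29,1}  Σf=29+1=30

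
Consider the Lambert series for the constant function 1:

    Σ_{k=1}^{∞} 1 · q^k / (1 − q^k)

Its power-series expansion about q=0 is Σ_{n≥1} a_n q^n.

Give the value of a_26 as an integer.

n=26: 1·26 2·13 13·2 26·1  f→[1+1+1+1]=4

a_26 = 4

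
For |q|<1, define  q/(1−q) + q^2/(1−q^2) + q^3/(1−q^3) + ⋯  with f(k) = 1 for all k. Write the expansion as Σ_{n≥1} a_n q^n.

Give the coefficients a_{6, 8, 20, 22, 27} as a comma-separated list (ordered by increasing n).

[q^6] f(1)=1,f(2)=1,f(3)=1,f(6)=1 ⇒ 4
q^8  k|8↦f(k): 1:1 2:1 4:1 8:1  a_8=4
n=20: 1·20 2·10 4·5 5·4 10·2 20·1  f→[1+1+1+1+1+1]=6
[q^22] f(1)=1,f(2)=1,f(11)=1,f(22)=1 ⇒ 4
d|27:{27,9,3,1}  Σf=1+1+1+1=4

4, 4, 6, 4, 4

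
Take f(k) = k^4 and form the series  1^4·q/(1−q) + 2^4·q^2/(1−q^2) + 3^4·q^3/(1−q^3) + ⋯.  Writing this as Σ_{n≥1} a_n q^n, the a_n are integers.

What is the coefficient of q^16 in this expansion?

a_16 = 69905

n=16: 16·1 8·2 4·4 2·8 1·16  f→[65536+4096+256+16+1]=69905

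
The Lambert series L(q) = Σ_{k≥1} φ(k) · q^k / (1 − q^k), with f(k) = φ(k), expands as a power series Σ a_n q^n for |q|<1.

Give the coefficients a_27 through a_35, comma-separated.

d|27:{27,9,3,1}  Σφ=18+6+2+1=27
[q^28] φ(28)=12,φ(14)=6,φ(7)=6,φ(4)=2,φ(2)=1,φ(1)=1 ⇒ 28
d|29:{29,1}  Σφ=28+1=29
n=30: 1·30 2·15 3·10 5·6 6·5 10·3 15·2 30·1  φ→[1+1+2+4+2+4+8+8]=30
d|31:{31,1}  Σφ=30+1=31
q^32  k|32↦φ(k): 1:1 2:1 4:2 8:4 16:8 32:16  a_32=32
n=33: 33·1 11·3 3·11 1·33  φ→[20+10+2+1]=33
d|34:{34,17,2,1}  Σφ=16+16+1+1=34
q^35  k|35↦φ(k): 35:24 7:6 5:4 1:1  a_35=35

27, 28, 29, 30, 31, 32, 33, 34, 35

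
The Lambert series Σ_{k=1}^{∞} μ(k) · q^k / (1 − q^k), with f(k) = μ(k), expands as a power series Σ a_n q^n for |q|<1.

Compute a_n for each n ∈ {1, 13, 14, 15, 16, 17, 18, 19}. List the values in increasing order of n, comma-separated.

1, 0, 0, 0, 0, 0, 0, 0

[q^1] μ(1)=1 ⇒ 1
[q^13] μ(1)=1,μ(13)=-1 ⇒ 0
q^14  k|14↦μ(k): 14:1 7:-1 2:-1 1:1  a_14=0
n=15: 1·15 3·5 5·3 15·1  μ→[1+(-1)+(-1)+1]=0
q^16  k|16↦μ(k): 16:0 8:0 4:0 2:-1 1:1  a_16=0
n=17: 1·17 17·1  μ→[1+(-1)]=0
[q^18] μ(1)=1,μ(2)=-1,μ(3)=-1,μ(6)=1,μ(9)=0,μ(18)=0 ⇒ 0
d|19:{19,1}  Σμ=(-1)+1=0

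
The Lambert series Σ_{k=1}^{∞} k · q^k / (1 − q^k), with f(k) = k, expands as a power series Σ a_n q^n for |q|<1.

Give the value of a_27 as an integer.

[q^27] f(27)=27,f(9)=9,f(3)=3,f(1)=1 ⇒ 40

a_27 = 40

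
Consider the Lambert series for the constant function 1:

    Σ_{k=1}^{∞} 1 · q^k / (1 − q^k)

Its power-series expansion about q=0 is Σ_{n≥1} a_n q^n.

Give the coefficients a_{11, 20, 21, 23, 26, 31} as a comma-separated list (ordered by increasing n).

d|11:{11,1}  Σf=1+1=2
[q^20] f(1)=1,f(2)=1,f(4)=1,f(5)=1,f(10)=1,f(20)=1 ⇒ 6
n=21: 1·21 3·7 7·3 21·1  f→[1+1+1+1]=4
q^23  k|23↦f(k): 23:1 1:1  a_23=2
[q^26] f(1)=1,f(2)=1,f(13)=1,f(26)=1 ⇒ 4
n=31: 1·31 31·1  f→[1+1]=2

2, 6, 4, 2, 4, 2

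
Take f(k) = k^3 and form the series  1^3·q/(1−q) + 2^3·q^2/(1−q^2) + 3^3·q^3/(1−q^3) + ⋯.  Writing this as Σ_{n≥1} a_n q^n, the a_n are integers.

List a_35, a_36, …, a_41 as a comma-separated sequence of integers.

q^35  k|35↦f(k): 35:42875 7:343 5:125 1:1  a_35=43344
q^36  k|36↦f(k): 1:1 2:8 3:27 4:64 6:216 9:729 12:1728 18:5832 36:46656  a_36=55261
d|37:{37,1}  Σf=50653+1=50654
n=38: 1·38 2·19 19·2 38·1  f→[1+8+6859+54872]=61740
d|39:{39,13,3,1}  Σf=59319+2197+27+1=61544
q^40  k|40↦f(k): 1:1 2:8 4:64 5:125 8:512 10:1000 20:8000 40:64000  a_40=73710
n=41: 1·41 41·1  f→[1+68921]=68922

43344, 55261, 50654, 61740, 61544, 73710, 68922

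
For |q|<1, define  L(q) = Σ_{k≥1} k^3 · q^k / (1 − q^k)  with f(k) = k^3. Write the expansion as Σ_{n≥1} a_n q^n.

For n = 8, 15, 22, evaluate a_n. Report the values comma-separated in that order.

585, 3528, 11988

n=8: 1·8 2·4 4·2 8·1  f→[1+8+64+512]=585
n=15: 15·1 5·3 3·5 1·15  f→[3375+125+27+1]=3528
n=22: 22·1 11·2 2·11 1·22  f→[10648+1331+8+1]=11988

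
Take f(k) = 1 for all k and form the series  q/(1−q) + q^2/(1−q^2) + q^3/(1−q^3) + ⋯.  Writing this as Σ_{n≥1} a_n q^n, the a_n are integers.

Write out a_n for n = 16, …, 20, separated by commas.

5, 2, 6, 2, 6

d|16:{16,8,4,2,1}  Σf=1+1+1+1+1=5
[q^17] f(1)=1,f(17)=1 ⇒ 2
d|18:{1,2,3,6,9,18}  Σf=1+1+1+1+1+1=6
q^19  k|19↦f(k): 1:1 19:1  a_19=2
d|20:{20,10,5,4,2,1}  Σf=1+1+1+1+1+1=6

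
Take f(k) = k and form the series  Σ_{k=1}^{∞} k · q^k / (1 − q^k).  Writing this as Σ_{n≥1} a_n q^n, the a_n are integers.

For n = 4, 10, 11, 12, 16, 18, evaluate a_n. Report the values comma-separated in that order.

d|4:{1,2,4}  Σf=1+2+4=7
n=10: 10·1 5·2 2·5 1·10  f→[10+5+2+1]=18
d|11:{11,1}  Σf=11+1=12
q^12  k|12↦f(k): 1:1 2:2 3:3 4:4 6:6 12:12  a_12=28
d|16:{1,2,4,8,16}  Σf=1+2+4+8+16=31
d|18:{18,9,6,3,2,1}  Σf=18+9+6+3+2+1=39

7, 18, 12, 28, 31, 39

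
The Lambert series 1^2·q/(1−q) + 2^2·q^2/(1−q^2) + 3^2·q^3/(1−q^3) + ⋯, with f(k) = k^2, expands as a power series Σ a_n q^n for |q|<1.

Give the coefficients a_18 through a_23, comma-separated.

d|18:{1,2,3,6,9,18}  Σf=1+4+9+36+81+324=455
d|19:{19,1}  Σf=361+1=362
d|20:{1,2,4,5,10,20}  Σf=1+4+16+25+100+400=546
[q^21] f(21)=441,f(7)=49,f(3)=9,f(1)=1 ⇒ 500
[q^22] f(1)=1,f(2)=4,f(11)=121,f(22)=484 ⇒ 610
n=23: 23·1 1·23  f→[529+1]=530

455, 362, 546, 500, 610, 530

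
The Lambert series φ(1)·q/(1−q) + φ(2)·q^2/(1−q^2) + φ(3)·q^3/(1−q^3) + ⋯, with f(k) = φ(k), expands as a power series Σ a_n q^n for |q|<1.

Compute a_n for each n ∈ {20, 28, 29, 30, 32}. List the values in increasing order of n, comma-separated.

[q^20] φ(20)=8,φ(10)=4,φ(5)=4,φ(4)=2,φ(2)=1,φ(1)=1 ⇒ 20
[q^28] φ(28)=12,φ(14)=6,φ(7)=6,φ(4)=2,φ(2)=1,φ(1)=1 ⇒ 28
d|29:{29,1}  Σφ=28+1=29
q^30  k|30↦φ(k): 1:1 2:1 3:2 5:4 6:2 10:4 15:8 30:8  a_30=30
q^32  k|32↦φ(k): 32:16 16:8 8:4 4:2 2:1 1:1  a_32=32

20, 28, 29, 30, 32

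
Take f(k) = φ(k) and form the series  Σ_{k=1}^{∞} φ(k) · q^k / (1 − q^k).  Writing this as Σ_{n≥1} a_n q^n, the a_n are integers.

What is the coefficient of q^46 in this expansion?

n=46: 1·46 2·23 23·2 46·1  φ→[1+1+22+22]=46

a_46 = 46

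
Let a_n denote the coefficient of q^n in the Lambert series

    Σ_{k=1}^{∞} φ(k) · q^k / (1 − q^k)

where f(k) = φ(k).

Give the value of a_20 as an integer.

[q^20] φ(20)=8,φ(10)=4,φ(5)=4,φ(4)=2,φ(2)=1,φ(1)=1 ⇒ 20

a_20 = 20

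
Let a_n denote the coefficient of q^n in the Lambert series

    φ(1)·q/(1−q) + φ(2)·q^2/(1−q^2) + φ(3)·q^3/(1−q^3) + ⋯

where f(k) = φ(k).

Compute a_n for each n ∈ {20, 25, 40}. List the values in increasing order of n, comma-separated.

n=20: 20·1 10·2 5·4 4·5 2·10 1·20  φ→[8+4+4+2+1+1]=20
n=25: 25·1 5·5 1·25  φ→[20+4+1]=25
n=40: 40·1 20·2 10·4 8·5 5·8 4·10 2·20 1·40  φ→[16+8+4+4+4+2+1+1]=40

20, 25, 40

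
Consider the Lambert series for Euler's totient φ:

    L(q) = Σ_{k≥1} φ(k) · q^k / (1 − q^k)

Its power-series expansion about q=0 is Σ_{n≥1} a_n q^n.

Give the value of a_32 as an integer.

n=32: 32·1 16·2 8·4 4·8 2·16 1·32  φ→[16+8+4+2+1+1]=32

a_32 = 32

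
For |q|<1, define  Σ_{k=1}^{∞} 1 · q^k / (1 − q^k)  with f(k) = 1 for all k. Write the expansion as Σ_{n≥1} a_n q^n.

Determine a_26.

a_26 = 4

q^26  k|26↦f(k): 26:1 13:1 2:1 1:1  a_26=4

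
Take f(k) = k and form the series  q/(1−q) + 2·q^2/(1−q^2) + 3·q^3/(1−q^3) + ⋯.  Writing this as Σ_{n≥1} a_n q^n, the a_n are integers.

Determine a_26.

[q^26] f(1)=1,f(2)=2,f(13)=13,f(26)=26 ⇒ 42

a_26 = 42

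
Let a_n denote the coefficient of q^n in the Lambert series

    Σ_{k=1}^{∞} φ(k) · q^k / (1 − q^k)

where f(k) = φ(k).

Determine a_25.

n=25: 25·1 5·5 1·25  φ→[20+4+1]=25

a_25 = 25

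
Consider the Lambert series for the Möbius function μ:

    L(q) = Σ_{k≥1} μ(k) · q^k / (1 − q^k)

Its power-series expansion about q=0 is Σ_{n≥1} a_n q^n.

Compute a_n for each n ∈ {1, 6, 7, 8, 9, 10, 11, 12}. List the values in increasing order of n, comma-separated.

n=1: 1·1  μ→[1]=1
n=6: 1·6 2·3 3·2 6·1  μ→[1+(-1)+(-1)+1]=0
[q^7] μ(7)=-1,μ(1)=1 ⇒ 0
q^8  k|8↦μ(k): 1:1 2:-1 4:0 8:0  a_8=0
[q^9] μ(1)=1,μ(3)=-1,μ(9)=0 ⇒ 0
q^10  k|10↦μ(k): 1:1 2:-1 5:-1 10:1  a_10=0
d|11:{11,1}  Σμ=(-1)+1=0
d|12:{1,2,3,4,6,12}  Σμ=1+(-1)+(-1)+0+1+0=0

1, 0, 0, 0, 0, 0, 0, 0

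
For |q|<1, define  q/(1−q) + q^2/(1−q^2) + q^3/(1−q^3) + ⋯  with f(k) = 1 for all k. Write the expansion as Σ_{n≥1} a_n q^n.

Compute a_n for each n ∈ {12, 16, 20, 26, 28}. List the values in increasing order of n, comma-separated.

[q^12] f(1)=1,f(2)=1,f(3)=1,f(4)=1,f(6)=1,f(12)=1 ⇒ 6
[q^16] f(1)=1,f(2)=1,f(4)=1,f(8)=1,f(16)=1 ⇒ 5
[q^20] f(1)=1,f(2)=1,f(4)=1,f(5)=1,f(10)=1,f(20)=1 ⇒ 6
[q^26] f(1)=1,f(2)=1,f(13)=1,f(26)=1 ⇒ 4
q^28  k|28↦f(k): 1:1 2:1 4:1 7:1 14:1 28:1  a_28=6

6, 5, 6, 4, 6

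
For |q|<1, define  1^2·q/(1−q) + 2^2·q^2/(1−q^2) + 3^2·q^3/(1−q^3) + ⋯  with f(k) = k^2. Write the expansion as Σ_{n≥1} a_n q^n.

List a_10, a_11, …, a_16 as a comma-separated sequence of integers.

d|10:{1,2,5,10}  Σf=1+4+25+100=130
q^11  k|11↦f(k): 11:121 1:1  a_11=122
d|12:{1,2,3,4,6,12}  Σf=1+4+9+16+36+144=210
q^13  k|13↦f(k): 1:1 13:169  a_13=170
d|14:{14,7,2,1}  Σf=196+49+4+1=250
d|15:{1,3,5,15}  Σf=1+9+25+225=260
[q^16] f(16)=256,f(8)=64,f(4)=16,f(2)=4,f(1)=1 ⇒ 341

130, 122, 210, 170, 250, 260, 341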